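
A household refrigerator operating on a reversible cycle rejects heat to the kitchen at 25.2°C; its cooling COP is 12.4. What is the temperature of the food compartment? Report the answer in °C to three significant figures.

2.94 °C

For a Carnot refrigerator COP_R = T_C/(T_H − T_C), so T_C = COP·T_H/(1 + COP).
With T_H = 298.35 K, T_C = 12.4 × 298.35/13.40 = 276.09 K.
Converting, 276.09 K = 2.94°C.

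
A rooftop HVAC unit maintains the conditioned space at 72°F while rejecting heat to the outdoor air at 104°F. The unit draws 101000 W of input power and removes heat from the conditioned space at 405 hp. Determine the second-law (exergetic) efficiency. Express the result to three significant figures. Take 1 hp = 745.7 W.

Converting, Q̇_C = 405.0 hp = 302000 W, so COP_actual = Q̇_C/Ẇ = 302000/101000 = 2.990.
In absolute terms T_C = 295.37 K and T_H = 313.15 K, so ΔT = 17.78 K.
COP_Carnot = T_C/ΔT = 295.37/17.78 = 16.61.
η_II = COP_actual/COP_Carnot = 2.990/16.61 = 0.1800.

0.180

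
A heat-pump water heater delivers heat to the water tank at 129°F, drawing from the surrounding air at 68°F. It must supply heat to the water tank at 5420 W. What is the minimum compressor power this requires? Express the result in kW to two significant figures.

In absolute terms T_C = 293.15 K and T_H = 327.04 K, so ΔT = 33.89 K.
COP_Carnot = T_H/ΔT = 327.04/33.89 = 9.650.
Ẇ_min = Q̇/COP_Carnot = 5420/9.650 = 561.6 W = 0.5616 kW.

0.56 kW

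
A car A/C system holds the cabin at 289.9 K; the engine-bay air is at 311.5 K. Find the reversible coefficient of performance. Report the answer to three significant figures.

The reservoir spacing is ΔT = 311.5 − 289.9 = 21.60 K.
For a reversible cycle, COP_Carnot = T_C/ΔT = 289.90/21.60 = 13.42.

13.4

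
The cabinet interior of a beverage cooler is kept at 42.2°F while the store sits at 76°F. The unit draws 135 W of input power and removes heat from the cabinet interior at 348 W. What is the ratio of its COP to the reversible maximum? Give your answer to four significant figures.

0.1736

COP_actual = Q̇_C/Ẇ = 348.0/135.0 = 2.578.
In absolute terms T_C = 278.82 K and T_H = 297.59 K, so ΔT = 18.78 K.
COP_Carnot = T_C/ΔT = 278.82/18.78 = 14.85.
η_II = COP_actual/COP_Carnot = 2.578/14.85 = 0.1736.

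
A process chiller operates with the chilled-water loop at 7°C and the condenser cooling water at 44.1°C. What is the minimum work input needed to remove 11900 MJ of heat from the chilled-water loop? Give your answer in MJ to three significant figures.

In absolute terms T_C = 280.15 K and T_H = 317.25 K, so ΔT = 37.10 K.
The reversible limit is COP_R = T_C/ΔT = 7.551, so W_min = Q_C/COP = Q_C·ΔT/T_C.
W_min = 11900 × 37.10/280.15 = 1576 MJ.

1580 MJ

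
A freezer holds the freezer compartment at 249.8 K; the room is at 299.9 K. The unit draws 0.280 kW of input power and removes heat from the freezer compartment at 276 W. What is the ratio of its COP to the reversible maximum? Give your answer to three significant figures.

Converting, Q̇_C = 276.0 W = 0.2760 kW, so COP_actual = Q̇_C/Ẇ = 0.2760/0.2800 = 0.9857.
The reservoir spacing is ΔT = 299.9 − 249.8 = 50.10 K.
COP_Carnot = T_C/ΔT = 249.80/50.10 = 4.986.
η_II = COP_actual/COP_Carnot = 0.9857/4.986 = 0.1977.

0.198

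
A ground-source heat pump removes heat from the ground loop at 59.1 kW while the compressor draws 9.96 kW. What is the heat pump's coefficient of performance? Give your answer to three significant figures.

6.93

The first law gives Q̇_H = Q̇_C + Ẇ, so the three rates are Q̇_C = 59.10, Q̇_H = 69.06, Ẇ = 9.960 kW.
COP_HP = Q̇_H/Ẇ = 69.06/9.960 = 6.934.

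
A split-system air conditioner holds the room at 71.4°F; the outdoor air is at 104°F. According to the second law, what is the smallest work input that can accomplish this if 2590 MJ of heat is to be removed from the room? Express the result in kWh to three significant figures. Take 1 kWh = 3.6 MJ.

In absolute terms T_C = 295.04 K and T_H = 313.15 K, so ΔT = 18.11 K.
The reversible limit is COP_R = T_C/ΔT = 16.29, so W_min = Q_C/COP = Q_C·ΔT/T_C.
W_min = 2590 × 18.11/295.04 = 159.0 MJ = 44.16 kWh.

44.2 kWh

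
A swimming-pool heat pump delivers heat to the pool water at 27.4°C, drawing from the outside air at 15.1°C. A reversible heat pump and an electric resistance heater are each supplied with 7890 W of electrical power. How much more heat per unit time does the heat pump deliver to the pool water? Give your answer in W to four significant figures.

184900 W

In absolute terms T_C = 288.25 K and T_H = 300.55 K, so ΔT = 12.30 K.
COP_Carnot = T_H/ΔT = 300.55/12.30 = 24.43.
The heat pump delivers Q̇_H = COP × Ẇ = 192800 W; the resistance heater delivers Ẇ = 7890 W.
Extra = (COP − 1)·Ẇ = 184900 W.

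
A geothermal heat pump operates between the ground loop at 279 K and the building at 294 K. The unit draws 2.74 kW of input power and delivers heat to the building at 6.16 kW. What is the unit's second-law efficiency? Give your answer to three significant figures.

COP_actual = Q̇_H/Ẇ = 6.160/2.740 = 2.248.
The reservoir spacing is ΔT = 294 − 279 = 15.00 K.
COP_Carnot = T_H/ΔT = 294.00/15.00 = 19.60.
η_II = COP_actual/COP_Carnot = 2.248/19.60 = 0.1147.

0.115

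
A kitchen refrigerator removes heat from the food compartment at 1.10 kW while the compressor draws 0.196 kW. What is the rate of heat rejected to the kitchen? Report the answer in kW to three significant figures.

1.30 kW

For a cyclic device the first law requires Q̇_H = Q̇_C + Ẇ.
Q̇_H = Q̇_C + Ẇ = 1.296 kW.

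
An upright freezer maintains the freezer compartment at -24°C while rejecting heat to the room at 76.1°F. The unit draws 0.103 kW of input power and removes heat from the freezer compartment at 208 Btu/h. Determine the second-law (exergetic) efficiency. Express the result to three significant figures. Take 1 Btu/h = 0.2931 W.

Converting, Q̇_C = 208.0 Btu/h = 0.06096 kW, so COP_actual = Q̇_C/Ẇ = 0.06096/0.1030 = 0.5919.
In absolute terms T_C = 249.15 K and T_H = 297.65 K, so ΔT = 48.50 K.
COP_Carnot = T_C/ΔT = 249.15/48.50 = 5.137.
η_II = COP_actual/COP_Carnot = 0.5919/5.137 = 0.1152.

0.115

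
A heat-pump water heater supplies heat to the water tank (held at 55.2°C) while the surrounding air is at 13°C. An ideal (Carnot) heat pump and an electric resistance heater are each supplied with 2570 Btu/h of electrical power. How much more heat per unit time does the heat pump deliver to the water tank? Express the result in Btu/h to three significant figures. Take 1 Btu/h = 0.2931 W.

In absolute terms T_C = 286.15 K and T_H = 328.35 K, so ΔT = 42.20 K.
COP_Carnot = T_H/ΔT = 328.35/42.20 = 7.781.
The heat pump delivers Q̇_H = COP × Ẇ = 20000 Btu/h; the resistance heater delivers Ẇ = 2570 Btu/h.
Extra = (COP − 1)·Ẇ = 17430 Btu/h.

17400 Btu/h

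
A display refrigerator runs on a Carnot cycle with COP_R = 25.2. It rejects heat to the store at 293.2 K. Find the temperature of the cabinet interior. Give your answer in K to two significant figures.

280 K

For a Carnot refrigerator COP_R = T_C/(T_H − T_C), so T_C = COP·T_H/(1 + COP).
With T_H = 293.20 K, T_C = 25.2 × 293.20/26.20 = 282.01 K.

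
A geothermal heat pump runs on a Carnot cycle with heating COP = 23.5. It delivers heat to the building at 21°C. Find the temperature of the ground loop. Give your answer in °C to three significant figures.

8.48 °C

COP_HP = T_H/(T_H − T_C) gives T_H − T_C = T_H/COP.
With T_H = 294.15 K, T_C = 294.15 × (1 − 1/23.5) = 281.63 K.
Converting, 281.63 K = 8.48°C.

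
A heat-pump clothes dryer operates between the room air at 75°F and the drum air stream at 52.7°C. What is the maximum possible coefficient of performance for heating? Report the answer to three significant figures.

11.3

In absolute terms T_C = 297.04 K and T_H = 325.85 K, so ΔT = 28.81 K.
For a reversible cycle, COP_Carnot = T_H/ΔT = 325.85/28.81 = 11.31.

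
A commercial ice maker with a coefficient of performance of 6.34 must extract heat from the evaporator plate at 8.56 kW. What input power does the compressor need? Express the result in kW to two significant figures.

1.4 kW

Ẇ = Q̇_C/COP = 8.560/6.34 = 1.350 kW.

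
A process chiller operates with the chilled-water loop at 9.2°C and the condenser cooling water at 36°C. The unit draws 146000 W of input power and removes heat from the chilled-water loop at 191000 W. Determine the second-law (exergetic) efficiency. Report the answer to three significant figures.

0.124

COP_actual = Q̇_C/Ẇ = 191000/146000 = 1.308.
In absolute terms T_C = 282.35 K and T_H = 309.15 K, so ΔT = 26.80 K.
COP_Carnot = T_C/ΔT = 282.35/26.80 = 10.54.
η_II = COP_actual/COP_Carnot = 1.308/10.54 = 0.1242.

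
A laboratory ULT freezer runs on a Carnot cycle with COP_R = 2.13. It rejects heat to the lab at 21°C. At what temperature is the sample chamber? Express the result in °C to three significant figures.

-73.0 °C

For a Carnot refrigerator COP_R = T_C/(T_H − T_C), so T_C = COP·T_H/(1 + COP).
With T_H = 294.15 K, T_C = 2.13 × 294.15/3.130 = 200.17 K.
Converting, 200.17 K = -72.98°C.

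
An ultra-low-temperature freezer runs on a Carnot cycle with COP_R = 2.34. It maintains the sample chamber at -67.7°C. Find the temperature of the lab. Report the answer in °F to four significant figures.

68.18 °F

COP_R = T_C/(T_H − T_C) gives T_H − T_C = T_C/COP.
With T_C = 205.45 K, T_H = 205.45 × (1 + 1/2.34) = 293.25 K.
Converting, 293.25 K = 68.18°F.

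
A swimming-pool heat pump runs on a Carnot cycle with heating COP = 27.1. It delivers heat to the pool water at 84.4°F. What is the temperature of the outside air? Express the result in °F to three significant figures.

COP_HP = T_H/(T_H − T_C) gives T_H − T_C = T_H/COP.
With T_H = 302.26 K, T_C = 302.26 × (1 − 1/27.1) = 291.11 K.
Converting, 291.11 K = 64.32°F.

64.3 °F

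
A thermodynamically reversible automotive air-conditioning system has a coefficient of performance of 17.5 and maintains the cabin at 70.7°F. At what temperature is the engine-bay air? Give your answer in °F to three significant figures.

101 °F

COP_R = T_C/(T_H − T_C) gives T_H − T_C = T_C/COP.
With T_C = 294.65 K, T_H = 294.65 × (1 + 1/17.5) = 311.49 K.
Converting, 311.49 K = 101.01°F.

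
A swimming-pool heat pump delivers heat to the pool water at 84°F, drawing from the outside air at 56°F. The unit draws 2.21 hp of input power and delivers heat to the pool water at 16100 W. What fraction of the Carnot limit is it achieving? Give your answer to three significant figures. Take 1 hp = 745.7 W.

0.503

Converting, Q̇_H = 16100 W = 21.59 hp, so COP_actual = Q̇_H/Ẇ = 21.59/2.210 = 9.769.
In absolute terms T_C = 286.48 K and T_H = 302.04 K, so ΔT = 15.56 K.
COP_Carnot = T_H/ΔT = 302.04/15.56 = 19.42.
η_II = COP_actual/COP_Carnot = 9.769/19.42 = 0.5031.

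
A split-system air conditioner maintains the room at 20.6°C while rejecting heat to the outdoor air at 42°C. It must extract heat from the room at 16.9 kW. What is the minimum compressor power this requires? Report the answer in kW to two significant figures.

In absolute terms T_C = 293.75 K and T_H = 315.15 K, so ΔT = 21.40 K.
COP_Carnot = T_C/ΔT = 293.75/21.40 = 13.73.
Ẇ_min = Q̇/COP_Carnot = 16.90/13.73 = 1.231 kW.

1.2 kW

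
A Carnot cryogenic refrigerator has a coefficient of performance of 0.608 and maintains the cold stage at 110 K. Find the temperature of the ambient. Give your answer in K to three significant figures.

291 K

COP_R = T_C/(T_H − T_C) gives T_H − T_C = T_C/COP.
With T_C = 110.00 K, T_H = 110.00 × (1 + 1/0.608) = 290.92 K.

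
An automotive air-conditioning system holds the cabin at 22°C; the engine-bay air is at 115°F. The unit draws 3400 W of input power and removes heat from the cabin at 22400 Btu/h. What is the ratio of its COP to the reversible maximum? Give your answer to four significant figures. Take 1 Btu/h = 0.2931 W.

0.1577

Converting, Q̇_C = 22400 Btu/h = 6565 W, so COP_actual = Q̇_C/Ẇ = 6565/3400 = 1.931.
In absolute terms T_C = 295.15 K and T_H = 319.26 K, so ΔT = 24.11 K.
COP_Carnot = T_C/ΔT = 295.15/24.11 = 12.24.
η_II = COP_actual/COP_Carnot = 1.931/12.24 = 0.1577.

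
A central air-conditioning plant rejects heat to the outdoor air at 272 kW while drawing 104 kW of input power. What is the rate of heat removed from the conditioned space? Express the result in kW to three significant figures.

For a cyclic device the first law requires Q̇_H = Q̇_C + Ẇ.
Q̇_C = Q̇_H − Ẇ = 168.0 kW.

168 kW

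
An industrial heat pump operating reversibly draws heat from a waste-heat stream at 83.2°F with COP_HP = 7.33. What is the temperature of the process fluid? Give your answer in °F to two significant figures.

COP_HP = T_H/(T_H − T_C) rearranges to T_H = COP·T_C/(COP − 1).
With T_C = 301.59 K, T_H = 7.33 × 301.59/6.330 = 349.24 K.
Converting, 349.24 K = 168.96°F.

170 °F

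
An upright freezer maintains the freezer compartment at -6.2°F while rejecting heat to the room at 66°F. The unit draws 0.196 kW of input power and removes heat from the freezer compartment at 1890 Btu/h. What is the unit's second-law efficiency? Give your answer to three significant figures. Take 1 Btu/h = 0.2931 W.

0.450

Converting, Q̇_C = 1890 Btu/h = 0.5540 kW, so COP_actual = Q̇_C/Ẇ = 0.5540/0.1960 = 2.826.
In absolute terms T_C = 251.93 K and T_H = 292.04 K, so ΔT = 40.11 K.
COP_Carnot = T_C/ΔT = 251.93/40.11 = 6.281.
η_II = COP_actual/COP_Carnot = 2.826/6.281 = 0.4500.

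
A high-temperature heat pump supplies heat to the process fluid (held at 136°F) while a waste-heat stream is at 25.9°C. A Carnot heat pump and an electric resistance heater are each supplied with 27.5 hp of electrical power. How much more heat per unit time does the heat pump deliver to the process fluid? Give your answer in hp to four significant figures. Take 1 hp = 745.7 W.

258.0 hp

In absolute terms T_C = 299.05 K and T_H = 330.93 K, so ΔT = 31.88 K.
COP_Carnot = T_H/ΔT = 330.93/31.88 = 10.38.
The heat pump delivers Q̇_H = COP × Ẇ = 285.5 hp; the resistance heater delivers Ẇ = 27.50 hp.
Extra = (COP − 1)·Ẇ = 258.0 hp.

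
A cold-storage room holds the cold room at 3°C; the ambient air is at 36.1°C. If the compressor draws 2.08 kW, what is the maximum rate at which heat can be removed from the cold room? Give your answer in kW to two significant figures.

17 kW

In absolute terms T_C = 276.15 K and T_H = 309.25 K, so ΔT = 33.10 K.
COP_Carnot = T_C/ΔT = 276.15/33.10 = 8.343.
Q̇_max = COP_Carnot × Ẇ = 8.343 × 2.080 kW = 17.35 kW.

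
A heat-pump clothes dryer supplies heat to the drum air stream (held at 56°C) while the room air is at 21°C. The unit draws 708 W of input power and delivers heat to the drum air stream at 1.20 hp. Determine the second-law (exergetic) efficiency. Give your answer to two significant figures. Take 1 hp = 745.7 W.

Converting, Q̇_H = 1.200 hp = 894.8 W, so COP_actual = Q̇_H/Ẇ = 894.8/708.0 = 1.264.
In absolute terms T_C = 294.15 K and T_H = 329.15 K, so ΔT = 35.00 K.
COP_Carnot = T_H/ΔT = 329.15/35.00 = 9.404.
η_II = COP_actual/COP_Carnot = 1.264/9.404 = 0.1344.

0.13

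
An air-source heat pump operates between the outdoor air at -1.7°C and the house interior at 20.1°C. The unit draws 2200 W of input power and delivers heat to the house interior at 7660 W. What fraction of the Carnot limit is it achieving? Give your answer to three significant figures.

0.259

COP_actual = Q̇_H/Ẇ = 7660/2200 = 3.482.
In absolute terms T_C = 271.45 K and T_H = 293.25 K, so ΔT = 21.80 K.
COP_Carnot = T_H/ΔT = 293.25/21.80 = 13.45.
η_II = COP_actual/COP_Carnot = 3.482/13.45 = 0.2588.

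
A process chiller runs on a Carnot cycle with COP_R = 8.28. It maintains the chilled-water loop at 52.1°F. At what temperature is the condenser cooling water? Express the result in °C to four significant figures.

45.50 °C

COP_R = T_C/(T_H − T_C) gives T_H − T_C = T_C/COP.
With T_C = 284.32 K, T_H = 284.32 × (1 + 1/8.28) = 318.65 K.
Converting, 318.65 K = 45.50°C.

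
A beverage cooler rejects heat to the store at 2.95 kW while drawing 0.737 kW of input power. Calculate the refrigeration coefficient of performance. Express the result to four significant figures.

The first law gives Q̇_H = Q̇_C + Ẇ, so the three rates are Q̇_C = 2.213, Q̇_H = 2.950, Ẇ = 0.7370 kW.
COP_R = Q̇_C/Ẇ = 2.213/0.7370 = 3.003.

3.003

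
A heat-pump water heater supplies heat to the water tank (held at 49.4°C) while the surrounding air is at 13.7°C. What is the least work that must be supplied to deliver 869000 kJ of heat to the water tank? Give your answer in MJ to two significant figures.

96 MJ

In absolute terms T_C = 286.85 K and T_H = 322.55 K, so ΔT = 35.70 K.
The reversible limit is COP_HP = T_H/ΔT = 9.035, so W_min = Q_H/COP = Q_H·ΔT/T_H.
W_min = 869000 × 35.70/322.55 = 96180 kJ = 96.18 MJ.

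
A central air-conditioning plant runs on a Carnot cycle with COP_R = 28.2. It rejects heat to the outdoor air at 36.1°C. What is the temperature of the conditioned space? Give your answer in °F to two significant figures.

For a Carnot refrigerator COP_R = T_C/(T_H − T_C), so T_C = COP·T_H/(1 + COP).
With T_H = 309.25 K, T_C = 28.2 × 309.25/29.20 = 298.66 K.
Converting, 298.66 K = 77.92°F.

78 °F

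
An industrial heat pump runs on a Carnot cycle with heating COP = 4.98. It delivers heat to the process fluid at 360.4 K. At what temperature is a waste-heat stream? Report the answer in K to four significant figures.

COP_HP = T_H/(T_H − T_C) gives T_H − T_C = T_H/COP.
With T_H = 360.40 K, T_C = 360.40 × (1 − 1/4.98) = 288.03 K.

288.0 K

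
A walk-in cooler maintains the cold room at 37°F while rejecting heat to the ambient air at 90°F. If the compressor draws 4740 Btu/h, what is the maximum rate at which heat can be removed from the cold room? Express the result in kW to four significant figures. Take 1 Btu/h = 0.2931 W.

In absolute terms T_C = 275.93 K and T_H = 305.37 K, so ΔT = 29.44 K.
COP_Carnot = T_C/ΔT = 275.93/29.44 = 9.371.
Q̇_max = COP_Carnot × Ẇ = 9.371 × 4740 Btu/h = 44420 Btu/h = 13.02 kW.

13.02 kW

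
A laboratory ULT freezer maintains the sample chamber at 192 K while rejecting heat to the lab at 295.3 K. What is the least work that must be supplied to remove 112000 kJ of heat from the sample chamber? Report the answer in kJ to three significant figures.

The reservoir spacing is ΔT = 295.3 − 192 = 103.3 K.
The reversible limit is COP_R = T_C/ΔT = 1.859, so W_min = Q_C/COP = Q_C·ΔT/T_C.
W_min = 112000 × 103.3/192.00 = 60260 kJ.

60300 kJ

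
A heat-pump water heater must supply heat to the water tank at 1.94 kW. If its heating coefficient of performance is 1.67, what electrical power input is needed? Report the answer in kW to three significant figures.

Ẇ = Q̇_H/COP_HP = 1.940/1.67 = 1.162 kW.

1.16 kW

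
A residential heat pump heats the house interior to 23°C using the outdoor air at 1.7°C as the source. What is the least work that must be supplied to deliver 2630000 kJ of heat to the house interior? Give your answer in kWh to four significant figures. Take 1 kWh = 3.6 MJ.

52.54 kWh

In absolute terms T_C = 274.85 K and T_H = 296.15 K, so ΔT = 21.30 K.
The reversible limit is COP_HP = T_H/ΔT = 13.90, so W_min = Q_H/COP = Q_H·ΔT/T_H.
W_min = 2630000 × 21.30/296.15 = 189200 kJ = 52.54 kWh.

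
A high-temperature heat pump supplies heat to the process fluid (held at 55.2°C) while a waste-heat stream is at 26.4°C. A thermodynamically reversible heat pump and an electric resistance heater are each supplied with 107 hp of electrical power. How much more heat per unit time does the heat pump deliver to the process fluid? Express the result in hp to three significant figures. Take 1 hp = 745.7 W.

In absolute terms T_C = 299.55 K and T_H = 328.35 K, so ΔT = 28.80 K.
COP_Carnot = T_H/ΔT = 328.35/28.80 = 11.40.
The heat pump delivers Q̇_H = COP × Ẇ = 1220 hp; the resistance heater delivers Ẇ = 107.0 hp.
Extra = (COP − 1)·Ẇ = 1113 hp.

1110 hp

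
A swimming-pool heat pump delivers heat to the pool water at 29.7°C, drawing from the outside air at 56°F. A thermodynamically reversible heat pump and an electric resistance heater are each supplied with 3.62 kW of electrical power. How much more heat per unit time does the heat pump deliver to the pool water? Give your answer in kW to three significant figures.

63.4 kW

In absolute terms T_C = 286.48 K and T_H = 302.85 K, so ΔT = 16.37 K.
COP_Carnot = T_H/ΔT = 302.85/16.37 = 18.50.
The heat pump delivers Q̇_H = COP × Ẇ = 66.98 kW; the resistance heater delivers Ẇ = 3.620 kW.
Extra = (COP − 1)·Ẇ = 63.36 kW.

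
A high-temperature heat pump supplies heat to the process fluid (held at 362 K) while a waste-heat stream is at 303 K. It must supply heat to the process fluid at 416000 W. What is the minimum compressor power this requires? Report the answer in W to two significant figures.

68000 W

The reservoir spacing is ΔT = 362 − 303 = 59.00 K.
COP_Carnot = T_H/ΔT = 362.00/59.00 = 6.136.
Ẇ_min = Q̇/COP_Carnot = 416000/6.136 = 67800 W.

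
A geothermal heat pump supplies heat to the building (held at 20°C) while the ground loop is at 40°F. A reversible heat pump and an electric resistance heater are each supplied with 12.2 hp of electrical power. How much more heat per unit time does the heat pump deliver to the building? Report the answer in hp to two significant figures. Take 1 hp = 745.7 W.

In absolute terms T_C = 277.59 K and T_H = 293.15 K, so ΔT = 15.56 K.
COP_Carnot = T_H/ΔT = 293.15/15.56 = 18.85.
The heat pump delivers Q̇_H = COP × Ẇ = 229.9 hp; the resistance heater delivers Ẇ = 12.20 hp.
Extra = (COP − 1)·Ẇ = 217.7 hp.

220 hp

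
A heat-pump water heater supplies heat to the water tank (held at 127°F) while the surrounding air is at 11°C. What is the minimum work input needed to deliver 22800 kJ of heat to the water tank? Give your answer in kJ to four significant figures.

2923 kJ

In absolute terms T_C = 284.15 K and T_H = 325.93 K, so ΔT = 41.78 K.
The reversible limit is COP_HP = T_H/ΔT = 7.801, so W_min = Q_H/COP = Q_H·ΔT/T_H.
W_min = 22800 × 41.78/325.93 = 2923 kJ.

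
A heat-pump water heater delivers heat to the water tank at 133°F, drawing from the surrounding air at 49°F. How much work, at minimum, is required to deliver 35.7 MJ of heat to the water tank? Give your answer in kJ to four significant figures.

5060 kJ

In absolute terms T_C = 282.59 K and T_H = 329.26 K, so ΔT = 46.67 K.
The reversible limit is COP_HP = T_H/ΔT = 7.056, so W_min = Q_H/COP = Q_H·ΔT/T_H.
W_min = 35.70 × 46.67/329.26 = 5.060 MJ = 5060 kJ.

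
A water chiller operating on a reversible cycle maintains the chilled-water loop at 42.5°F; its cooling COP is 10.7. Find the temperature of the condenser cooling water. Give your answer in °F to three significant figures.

COP_R = T_C/(T_H − T_C) gives T_H − T_C = T_C/COP.
With T_C = 278.98 K, T_H = 278.98 × (1 + 1/10.7) = 305.06 K.
Converting, 305.06 K = 89.43°F.

89.4 °F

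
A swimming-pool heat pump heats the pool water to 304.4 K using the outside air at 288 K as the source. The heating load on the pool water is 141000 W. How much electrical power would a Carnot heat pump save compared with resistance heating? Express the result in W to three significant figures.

133000 W

The reservoir spacing is ΔT = 304.4 − 288 = 16.40 K.
COP_Carnot = T_H/ΔT = 304.40/16.40 = 18.56.
Resistance heating needs Ẇ_res = Q̇_H = 141000 W; the reversible heat pump needs only Ẇ_hp = Q̇_H/COP = 7597 W.
Saving = 141000 − 7597 = 133400 W.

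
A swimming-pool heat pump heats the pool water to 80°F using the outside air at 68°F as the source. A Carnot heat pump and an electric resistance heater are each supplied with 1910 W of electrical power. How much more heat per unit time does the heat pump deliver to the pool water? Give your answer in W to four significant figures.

83990 W

In absolute terms T_C = 293.15 K and T_H = 299.82 K, so ΔT = 6.667 K.
COP_Carnot = T_H/ΔT = 299.82/6.667 = 44.97.
The heat pump delivers Q̇_H = COP × Ẇ = 85900 W; the resistance heater delivers Ẇ = 1910 W.
Extra = (COP − 1)·Ẇ = 83990 W.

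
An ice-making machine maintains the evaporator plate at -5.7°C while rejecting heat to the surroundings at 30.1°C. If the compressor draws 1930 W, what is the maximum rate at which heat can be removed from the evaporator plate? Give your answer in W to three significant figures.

14400 W

In absolute terms T_C = 267.45 K and T_H = 303.25 K, so ΔT = 35.80 K.
COP_Carnot = T_C/ΔT = 267.45/35.80 = 7.471.
Q̇_max = COP_Carnot × Ẇ = 7.471 × 1930 W = 14420 W.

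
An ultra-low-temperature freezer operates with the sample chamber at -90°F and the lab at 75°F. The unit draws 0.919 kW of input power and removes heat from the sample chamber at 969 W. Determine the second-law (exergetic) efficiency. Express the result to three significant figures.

0.471

Converting, Q̇_C = 969.0 W = 0.9690 kW, so COP_actual = Q̇_C/Ẇ = 0.9690/0.9190 = 1.054.
In absolute terms T_C = 205.37 K and T_H = 297.04 K, so ΔT = 91.67 K.
COP_Carnot = T_C/ΔT = 205.37/91.67 = 2.240.
η_II = COP_actual/COP_Carnot = 1.054/2.240 = 0.4706.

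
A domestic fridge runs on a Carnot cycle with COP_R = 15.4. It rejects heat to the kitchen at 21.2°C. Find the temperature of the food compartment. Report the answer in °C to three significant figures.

For a Carnot refrigerator COP_R = T_C/(T_H − T_C), so T_C = COP·T_H/(1 + COP).
With T_H = 294.35 K, T_C = 15.4 × 294.35/16.40 = 276.40 K.
Converting, 276.40 K = 3.25°C.

3.25 °C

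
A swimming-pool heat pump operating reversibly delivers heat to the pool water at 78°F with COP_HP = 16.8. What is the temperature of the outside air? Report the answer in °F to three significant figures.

COP_HP = T_H/(T_H − T_C) gives T_H − T_C = T_H/COP.
With T_H = 298.71 K, T_C = 298.71 × (1 − 1/16.8) = 280.93 K.
Converting, 280.93 K = 46.00°F.

46.0 °F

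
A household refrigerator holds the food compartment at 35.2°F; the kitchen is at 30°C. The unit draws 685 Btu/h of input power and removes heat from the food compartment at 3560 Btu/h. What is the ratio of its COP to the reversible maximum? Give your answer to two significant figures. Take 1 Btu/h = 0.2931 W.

COP_actual = Q̇_C/Ẇ = 3560/685.0 = 5.197.
In absolute terms T_C = 274.93 K and T_H = 303.15 K, so ΔT = 28.22 K.
COP_Carnot = T_C/ΔT = 274.93/28.22 = 9.742.
η_II = COP_actual/COP_Carnot = 5.197/9.742 = 0.5335.

0.53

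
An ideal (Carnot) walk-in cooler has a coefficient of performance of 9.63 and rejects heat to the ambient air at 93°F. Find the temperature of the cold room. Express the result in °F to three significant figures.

41.0 °F

For a Carnot refrigerator COP_R = T_C/(T_H − T_C), so T_C = COP·T_H/(1 + COP).
With T_H = 307.04 K, T_C = 9.63 × 307.04/10.63 = 278.15 K.
Converting, 278.15 K = 41.01°F.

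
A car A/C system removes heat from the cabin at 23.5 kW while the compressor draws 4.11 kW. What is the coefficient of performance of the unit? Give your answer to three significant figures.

The first law gives Q̇_H = Q̇_C + Ẇ, so the three rates are Q̇_C = 23.50, Q̇_H = 27.61, Ẇ = 4.110 kW.
COP_R = Q̇_C/Ẇ = 23.50/4.110 = 5.718.

5.72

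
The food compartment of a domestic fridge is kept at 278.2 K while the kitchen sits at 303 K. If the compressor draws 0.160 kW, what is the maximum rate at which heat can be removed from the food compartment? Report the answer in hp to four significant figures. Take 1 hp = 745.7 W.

2.407 hp

The reservoir spacing is ΔT = 303 − 278.2 = 24.80 K.
COP_Carnot = T_C/ΔT = 278.20/24.80 = 11.22.
Q̇_max = COP_Carnot × Ẇ = 11.22 × 0.1600 kW = 1.795 kW = 2.407 hp.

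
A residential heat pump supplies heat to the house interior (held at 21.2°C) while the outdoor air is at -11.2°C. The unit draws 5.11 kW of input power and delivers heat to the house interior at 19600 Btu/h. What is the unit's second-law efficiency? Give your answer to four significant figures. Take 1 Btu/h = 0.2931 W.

Converting, Q̇_H = 19600 Btu/h = 5.745 kW, so COP_actual = Q̇_H/Ẇ = 5.745/5.110 = 1.124.
In absolute terms T_C = 261.95 K and T_H = 294.35 K, so ΔT = 32.40 K.
COP_Carnot = T_H/ΔT = 294.35/32.40 = 9.085.
η_II = COP_actual/COP_Carnot = 1.124/9.085 = 0.1237.

0.1237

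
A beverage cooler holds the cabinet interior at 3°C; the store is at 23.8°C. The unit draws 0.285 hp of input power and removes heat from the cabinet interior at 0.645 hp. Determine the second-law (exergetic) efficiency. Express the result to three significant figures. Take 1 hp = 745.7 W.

COP_actual = Q̇_C/Ẇ = 0.6450/0.2850 = 2.263.
In absolute terms T_C = 276.15 K and T_H = 296.95 K, so ΔT = 20.80 K.
COP_Carnot = T_C/ΔT = 276.15/20.80 = 13.28.
η_II = COP_actual/COP_Carnot = 2.263/13.28 = 0.1705.

0.170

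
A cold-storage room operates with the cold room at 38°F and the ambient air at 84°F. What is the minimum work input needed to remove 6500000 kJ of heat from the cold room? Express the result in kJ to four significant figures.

600800 kJ

In absolute terms T_C = 276.48 K and T_H = 302.04 K, so ΔT = 25.56 K.
The reversible limit is COP_R = T_C/ΔT = 10.82, so W_min = Q_C/COP = Q_C·ΔT/T_C.
W_min = 6500000 × 25.56/276.48 = 600800 kJ.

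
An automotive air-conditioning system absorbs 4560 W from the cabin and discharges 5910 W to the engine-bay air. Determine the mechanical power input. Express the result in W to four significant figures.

For a cyclic device the first law requires Q̇_H = Q̇_C + Ẇ.
Ẇ = Q̇_H − Q̇_C = 1350 W.

1350 W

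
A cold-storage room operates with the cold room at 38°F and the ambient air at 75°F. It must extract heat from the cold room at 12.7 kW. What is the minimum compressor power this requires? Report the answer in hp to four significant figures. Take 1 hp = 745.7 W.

In absolute terms T_C = 276.48 K and T_H = 297.04 K, so ΔT = 20.56 K.
COP_Carnot = T_C/ΔT = 276.48/20.56 = 13.45.
Ẇ_min = Q̇/COP_Carnot = 12.70/13.45 = 0.9442 kW = 1.266 hp.

1.266 hp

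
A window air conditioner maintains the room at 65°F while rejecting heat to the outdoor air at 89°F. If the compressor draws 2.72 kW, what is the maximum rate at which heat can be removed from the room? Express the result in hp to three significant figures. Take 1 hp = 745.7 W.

79.7 hp

In absolute terms T_C = 291.48 K and T_H = 304.82 K, so ΔT = 13.33 K.
COP_Carnot = T_C/ΔT = 291.48/13.33 = 21.86.
Q̇_max = COP_Carnot × Ẇ = 21.86 × 2.720 kW = 59.46 kW = 79.74 hp.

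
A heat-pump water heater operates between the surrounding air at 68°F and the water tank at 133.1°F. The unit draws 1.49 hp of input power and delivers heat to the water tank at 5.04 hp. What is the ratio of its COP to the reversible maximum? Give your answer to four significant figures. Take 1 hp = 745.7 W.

0.3715

COP_actual = Q̇_H/Ẇ = 5.040/1.490 = 3.383.
In absolute terms T_C = 293.15 K and T_H = 329.32 K, so ΔT = 36.17 K.
COP_Carnot = T_H/ΔT = 329.32/36.17 = 9.106.
η_II = COP_actual/COP_Carnot = 3.383/9.106 = 0.3715.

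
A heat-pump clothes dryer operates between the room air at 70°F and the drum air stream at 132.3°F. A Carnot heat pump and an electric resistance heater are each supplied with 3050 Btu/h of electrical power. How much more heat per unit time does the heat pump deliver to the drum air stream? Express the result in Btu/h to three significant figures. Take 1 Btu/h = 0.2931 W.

In absolute terms T_C = 294.26 K and T_H = 328.87 K, so ΔT = 34.61 K.
COP_Carnot = T_H/ΔT = 328.87/34.61 = 9.502.
The heat pump delivers Q̇_H = COP × Ẇ = 28980 Btu/h; the resistance heater delivers Ẇ = 3050 Btu/h.
Extra = (COP − 1)·Ẇ = 25930 Btu/h.

25900 Btu/h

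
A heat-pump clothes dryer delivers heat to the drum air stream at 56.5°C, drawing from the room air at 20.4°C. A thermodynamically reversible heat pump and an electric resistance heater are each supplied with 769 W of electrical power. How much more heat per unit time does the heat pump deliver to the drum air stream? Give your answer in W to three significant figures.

In absolute terms T_C = 293.55 K and T_H = 329.65 K, so ΔT = 36.10 K.
COP_Carnot = T_H/ΔT = 329.65/36.10 = 9.132.
The heat pump delivers Q̇_H = COP × Ẇ = 7022 W; the resistance heater delivers Ẇ = 769.0 W.
Extra = (COP − 1)·Ẇ = 6253 W.

6250 W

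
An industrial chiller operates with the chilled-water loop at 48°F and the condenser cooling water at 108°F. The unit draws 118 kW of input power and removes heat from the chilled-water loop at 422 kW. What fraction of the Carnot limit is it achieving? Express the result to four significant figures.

COP_actual = Q̇_C/Ẇ = 422.0/118.0 = 3.576.
In absolute terms T_C = 282.04 K and T_H = 315.37 K, so ΔT = 33.33 K.
COP_Carnot = T_C/ΔT = 282.04/33.33 = 8.461.
η_II = COP_actual/COP_Carnot = 3.576/8.461 = 0.4227.

0.4227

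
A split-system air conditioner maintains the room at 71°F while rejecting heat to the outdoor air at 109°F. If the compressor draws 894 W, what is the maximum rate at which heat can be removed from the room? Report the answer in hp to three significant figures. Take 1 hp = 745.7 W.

In absolute terms T_C = 294.82 K and T_H = 315.93 K, so ΔT = 21.11 K.
COP_Carnot = T_C/ΔT = 294.82/21.11 = 13.97.
Q̇_max = COP_Carnot × Ẇ = 13.97 × 894.0 W = 12480 W = 16.74 hp.

16.7 hp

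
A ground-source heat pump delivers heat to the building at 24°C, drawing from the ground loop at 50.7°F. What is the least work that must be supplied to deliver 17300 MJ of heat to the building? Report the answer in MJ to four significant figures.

792.4 MJ

In absolute terms T_C = 283.54 K and T_H = 297.15 K, so ΔT = 13.61 K.
The reversible limit is COP_HP = T_H/ΔT = 21.83, so W_min = Q_H/COP = Q_H·ΔT/T_H.
W_min = 17300 × 13.61/297.15 = 792.4 MJ.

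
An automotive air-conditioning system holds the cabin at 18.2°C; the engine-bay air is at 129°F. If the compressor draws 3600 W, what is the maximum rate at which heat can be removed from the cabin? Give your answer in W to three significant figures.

In absolute terms T_C = 291.35 K and T_H = 327.04 K, so ΔT = 35.69 K.
COP_Carnot = T_C/ΔT = 291.35/35.69 = 8.164.
Q̇_max = COP_Carnot × Ẇ = 8.164 × 3600 W = 29390 W.

29400 W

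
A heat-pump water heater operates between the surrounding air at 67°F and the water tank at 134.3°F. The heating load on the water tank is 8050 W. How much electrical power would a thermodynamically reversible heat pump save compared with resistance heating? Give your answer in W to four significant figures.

7138 W

In absolute terms T_C = 292.59 K and T_H = 329.98 K, so ΔT = 37.39 K.
COP_Carnot = T_H/ΔT = 329.98/37.39 = 8.826.
Resistance heating needs Ẇ_res = Q̇_H = 8050 W; the reversible heat pump needs only Ẇ_hp = Q̇_H/COP = 912.1 W.
Saving = 8050 − 912.1 = 7138 W.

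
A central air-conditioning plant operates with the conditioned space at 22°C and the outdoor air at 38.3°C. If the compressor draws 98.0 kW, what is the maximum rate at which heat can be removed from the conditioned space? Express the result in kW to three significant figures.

1770 kW

In absolute terms T_C = 295.15 K and T_H = 311.45 K, so ΔT = 16.30 K.
COP_Carnot = T_C/ΔT = 295.15/16.30 = 18.11.
Q̇_max = COP_Carnot × Ẇ = 18.11 × 98.00 kW = 1775 kW.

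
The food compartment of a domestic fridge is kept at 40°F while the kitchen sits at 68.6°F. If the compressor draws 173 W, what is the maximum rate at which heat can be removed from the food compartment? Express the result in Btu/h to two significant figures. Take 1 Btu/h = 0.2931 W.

In absolute terms T_C = 277.59 K and T_H = 293.48 K, so ΔT = 15.89 K.
COP_Carnot = T_C/ΔT = 277.59/15.89 = 17.47.
Q̇_max = COP_Carnot × Ẇ = 17.47 × 173.0 W = 3022 W = 10310 Btu/h.

10000 Btu/h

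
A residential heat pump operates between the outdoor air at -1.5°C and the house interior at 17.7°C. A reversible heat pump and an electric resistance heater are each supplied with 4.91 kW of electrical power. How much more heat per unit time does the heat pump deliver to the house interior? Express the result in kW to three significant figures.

69.5 kW

In absolute terms T_C = 271.65 K and T_H = 290.85 K, so ΔT = 19.20 K.
COP_Carnot = T_H/ΔT = 290.85/19.20 = 15.15.
The heat pump delivers Q̇_H = COP × Ẇ = 74.38 kW; the resistance heater delivers Ẇ = 4.910 kW.
Extra = (COP − 1)·Ẇ = 69.47 kW.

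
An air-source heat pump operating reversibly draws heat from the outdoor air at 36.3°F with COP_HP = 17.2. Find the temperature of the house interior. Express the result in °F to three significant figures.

66.9 °F

COP_HP = T_H/(T_H − T_C) rearranges to T_H = COP·T_C/(COP − 1).
With T_C = 275.54 K, T_H = 17.2 × 275.54/16.20 = 292.55 K.
Converting, 292.55 K = 66.92°F.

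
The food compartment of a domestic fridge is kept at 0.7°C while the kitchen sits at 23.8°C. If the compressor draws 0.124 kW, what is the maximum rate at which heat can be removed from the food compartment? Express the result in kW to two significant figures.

1.5 kW

In absolute terms T_C = 273.85 K and T_H = 296.95 K, so ΔT = 23.10 K.
COP_Carnot = T_C/ΔT = 273.85/23.10 = 11.85.
Q̇_max = COP_Carnot × Ẇ = 11.85 × 0.1240 kW = 1.470 kW.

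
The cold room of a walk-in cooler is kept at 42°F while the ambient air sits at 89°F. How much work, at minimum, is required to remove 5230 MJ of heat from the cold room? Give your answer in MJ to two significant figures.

In absolute terms T_C = 278.71 K and T_H = 304.82 K, so ΔT = 26.11 K.
The reversible limit is COP_R = T_C/ΔT = 10.67, so W_min = Q_C/COP = Q_C·ΔT/T_C.
W_min = 5230 × 26.11/278.71 = 490.0 MJ.

490 MJ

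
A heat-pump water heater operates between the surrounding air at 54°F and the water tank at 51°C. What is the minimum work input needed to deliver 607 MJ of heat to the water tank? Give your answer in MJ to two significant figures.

73 MJ

In absolute terms T_C = 285.37 K and T_H = 324.15 K, so ΔT = 38.78 K.
The reversible limit is COP_HP = T_H/ΔT = 8.359, so W_min = Q_H/COP = Q_H·ΔT/T_H.
W_min = 607.0 × 38.78/324.15 = 72.61 MJ.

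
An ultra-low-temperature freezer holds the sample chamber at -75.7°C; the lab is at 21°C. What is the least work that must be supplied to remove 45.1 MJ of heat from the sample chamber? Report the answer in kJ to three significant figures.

In absolute terms T_C = 197.45 K and T_H = 294.15 K, so ΔT = 96.70 K.
The reversible limit is COP_R = T_C/ΔT = 2.042, so W_min = Q_C/COP = Q_C·ΔT/T_C.
W_min = 45.10 × 96.70/197.45 = 22.09 MJ = 22090 kJ.

22100 kJ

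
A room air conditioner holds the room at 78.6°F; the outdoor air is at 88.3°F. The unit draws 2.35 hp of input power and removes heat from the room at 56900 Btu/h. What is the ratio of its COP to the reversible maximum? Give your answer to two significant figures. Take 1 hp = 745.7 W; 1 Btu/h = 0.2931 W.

0.17

Converting, Q̇_C = 56900 Btu/h = 22.36 hp, so COP_actual = Q̇_C/Ẇ = 22.36/2.350 = 9.517.
In absolute terms T_C = 299.04 K and T_H = 304.43 K, so ΔT = 5.389 K.
COP_Carnot = T_C/ΔT = 299.04/5.389 = 55.49.
η_II = COP_actual/COP_Carnot = 9.517/55.49 = 0.1715.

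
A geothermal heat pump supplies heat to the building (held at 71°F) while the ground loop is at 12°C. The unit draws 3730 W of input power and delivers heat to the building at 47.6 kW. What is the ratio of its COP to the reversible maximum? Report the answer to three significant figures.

0.418

Converting, Q̇_H = 47.60 kW = 47600 W, so COP_actual = Q̇_H/Ẇ = 47600/3730 = 12.76.
In absolute terms T_C = 285.15 K and T_H = 294.82 K, so ΔT = 9.667 K.
COP_Carnot = T_H/ΔT = 294.82/9.667 = 30.50.
η_II = COP_actual/COP_Carnot = 12.76/30.50 = 0.4184.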